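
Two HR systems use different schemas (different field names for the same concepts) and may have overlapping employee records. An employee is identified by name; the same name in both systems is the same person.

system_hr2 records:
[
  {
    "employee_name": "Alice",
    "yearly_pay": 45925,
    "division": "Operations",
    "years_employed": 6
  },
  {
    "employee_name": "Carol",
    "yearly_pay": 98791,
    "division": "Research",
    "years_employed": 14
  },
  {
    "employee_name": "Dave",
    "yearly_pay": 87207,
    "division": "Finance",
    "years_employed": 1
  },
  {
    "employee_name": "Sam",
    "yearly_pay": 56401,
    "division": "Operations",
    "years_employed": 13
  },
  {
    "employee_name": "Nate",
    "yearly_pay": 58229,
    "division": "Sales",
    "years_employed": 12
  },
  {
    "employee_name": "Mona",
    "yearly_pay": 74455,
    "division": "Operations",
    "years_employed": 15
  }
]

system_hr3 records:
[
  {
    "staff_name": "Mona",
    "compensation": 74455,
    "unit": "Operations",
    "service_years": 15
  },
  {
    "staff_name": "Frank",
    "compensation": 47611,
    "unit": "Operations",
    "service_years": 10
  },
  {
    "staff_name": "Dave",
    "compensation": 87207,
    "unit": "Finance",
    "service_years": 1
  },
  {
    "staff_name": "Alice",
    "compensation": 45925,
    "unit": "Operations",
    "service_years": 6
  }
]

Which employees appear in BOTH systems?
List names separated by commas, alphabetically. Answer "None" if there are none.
Alice, Dave, Mona

Schema mapping: "employee_name" (system_hr2) = "staff_name" (system_hr3) = employee name

Names in system_hr2: ['Alice', 'Carol', 'Dave', 'Mona', 'Nate', 'Sam']
Names in system_hr3: ['Alice', 'Dave', 'Frank', 'Mona']

Intersection: ['Alice', 'Dave', 'Mona']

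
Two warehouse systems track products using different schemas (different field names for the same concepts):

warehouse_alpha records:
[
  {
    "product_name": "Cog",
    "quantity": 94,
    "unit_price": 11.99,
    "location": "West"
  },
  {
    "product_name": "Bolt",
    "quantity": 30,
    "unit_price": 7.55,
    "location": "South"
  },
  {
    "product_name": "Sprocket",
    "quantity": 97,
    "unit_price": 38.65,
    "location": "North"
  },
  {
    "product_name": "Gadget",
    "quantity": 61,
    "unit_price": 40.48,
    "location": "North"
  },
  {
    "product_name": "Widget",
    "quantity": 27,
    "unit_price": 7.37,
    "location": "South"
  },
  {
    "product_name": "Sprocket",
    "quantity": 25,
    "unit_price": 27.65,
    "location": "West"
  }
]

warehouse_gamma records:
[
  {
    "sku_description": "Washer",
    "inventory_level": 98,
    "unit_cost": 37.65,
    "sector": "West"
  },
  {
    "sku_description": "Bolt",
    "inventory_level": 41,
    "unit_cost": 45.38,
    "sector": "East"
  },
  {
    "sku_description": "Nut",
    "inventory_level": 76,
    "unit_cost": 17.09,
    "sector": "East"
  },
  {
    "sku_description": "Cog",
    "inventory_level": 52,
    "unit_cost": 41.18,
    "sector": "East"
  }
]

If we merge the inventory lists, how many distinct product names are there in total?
7

Schema mapping: "product_name" (warehouse_alpha) = "sku_description" (warehouse_gamma) = product name

Products in warehouse_alpha: ['Bolt', 'Cog', 'Gadget', 'Sprocket', 'Widget']
Products in warehouse_gamma: ['Bolt', 'Cog', 'Nut', 'Washer']

Union (unique products): ['Bolt', 'Cog', 'Gadget', 'Nut', 'Sprocket', 'Washer', 'Widget']
Count: 7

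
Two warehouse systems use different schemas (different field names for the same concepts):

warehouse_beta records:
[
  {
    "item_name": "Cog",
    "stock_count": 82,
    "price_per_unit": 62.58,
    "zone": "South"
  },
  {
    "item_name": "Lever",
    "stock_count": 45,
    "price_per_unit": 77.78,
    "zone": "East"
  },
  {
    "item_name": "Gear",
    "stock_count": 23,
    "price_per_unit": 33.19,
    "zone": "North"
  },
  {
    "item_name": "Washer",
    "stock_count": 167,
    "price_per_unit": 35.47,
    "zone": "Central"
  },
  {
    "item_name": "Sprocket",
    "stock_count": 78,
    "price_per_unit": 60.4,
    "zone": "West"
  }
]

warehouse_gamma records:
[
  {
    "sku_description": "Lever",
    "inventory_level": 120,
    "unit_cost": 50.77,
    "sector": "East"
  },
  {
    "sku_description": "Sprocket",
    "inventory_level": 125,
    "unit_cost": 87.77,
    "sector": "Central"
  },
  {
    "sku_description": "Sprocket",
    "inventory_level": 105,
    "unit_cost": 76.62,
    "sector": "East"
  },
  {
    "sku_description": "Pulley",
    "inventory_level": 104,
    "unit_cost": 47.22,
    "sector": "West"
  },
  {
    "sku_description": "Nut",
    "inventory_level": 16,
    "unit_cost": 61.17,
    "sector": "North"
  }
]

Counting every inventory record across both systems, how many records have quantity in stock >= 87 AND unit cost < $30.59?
0

Schema mappings:
- "stock_count" (warehouse_beta) = "inventory_level" (warehouse_gamma) = quantity
- "price_per_unit" (warehouse_beta) = "unit_cost" (warehouse_gamma) = unit cost

Records meeting both conditions in warehouse_beta: 0
Records meeting both conditions in warehouse_gamma: 0

Total: 0 + 0 = 0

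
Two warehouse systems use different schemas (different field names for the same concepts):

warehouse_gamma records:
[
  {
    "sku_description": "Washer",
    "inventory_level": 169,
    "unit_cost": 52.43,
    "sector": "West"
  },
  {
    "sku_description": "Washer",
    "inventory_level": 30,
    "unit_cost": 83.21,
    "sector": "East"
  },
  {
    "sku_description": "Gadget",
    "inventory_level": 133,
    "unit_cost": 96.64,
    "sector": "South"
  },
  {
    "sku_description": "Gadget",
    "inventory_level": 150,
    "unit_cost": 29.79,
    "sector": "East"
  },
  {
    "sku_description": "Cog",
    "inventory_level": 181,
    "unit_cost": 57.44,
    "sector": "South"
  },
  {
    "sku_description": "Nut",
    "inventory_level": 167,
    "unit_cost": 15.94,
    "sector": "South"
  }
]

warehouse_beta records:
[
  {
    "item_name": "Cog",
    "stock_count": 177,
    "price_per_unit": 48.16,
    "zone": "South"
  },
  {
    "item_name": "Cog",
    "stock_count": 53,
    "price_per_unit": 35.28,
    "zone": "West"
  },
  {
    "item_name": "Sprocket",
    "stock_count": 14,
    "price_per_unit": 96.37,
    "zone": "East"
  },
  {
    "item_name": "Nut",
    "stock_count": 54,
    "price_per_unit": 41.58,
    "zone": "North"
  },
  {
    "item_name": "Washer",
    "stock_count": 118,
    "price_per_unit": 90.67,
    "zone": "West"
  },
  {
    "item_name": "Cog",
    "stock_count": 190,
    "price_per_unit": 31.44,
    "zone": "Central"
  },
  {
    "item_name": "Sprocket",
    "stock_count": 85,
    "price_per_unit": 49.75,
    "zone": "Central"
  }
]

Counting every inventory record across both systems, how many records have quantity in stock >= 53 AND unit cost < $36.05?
4

Schema mappings:
- "inventory_level" (warehouse_gamma) = "stock_count" (warehouse_beta) = quantity
- "unit_cost" (warehouse_gamma) = "price_per_unit" (warehouse_beta) = unit cost

Records meeting both conditions in warehouse_gamma: 2
Records meeting both conditions in warehouse_beta: 2

Total: 2 + 2 = 4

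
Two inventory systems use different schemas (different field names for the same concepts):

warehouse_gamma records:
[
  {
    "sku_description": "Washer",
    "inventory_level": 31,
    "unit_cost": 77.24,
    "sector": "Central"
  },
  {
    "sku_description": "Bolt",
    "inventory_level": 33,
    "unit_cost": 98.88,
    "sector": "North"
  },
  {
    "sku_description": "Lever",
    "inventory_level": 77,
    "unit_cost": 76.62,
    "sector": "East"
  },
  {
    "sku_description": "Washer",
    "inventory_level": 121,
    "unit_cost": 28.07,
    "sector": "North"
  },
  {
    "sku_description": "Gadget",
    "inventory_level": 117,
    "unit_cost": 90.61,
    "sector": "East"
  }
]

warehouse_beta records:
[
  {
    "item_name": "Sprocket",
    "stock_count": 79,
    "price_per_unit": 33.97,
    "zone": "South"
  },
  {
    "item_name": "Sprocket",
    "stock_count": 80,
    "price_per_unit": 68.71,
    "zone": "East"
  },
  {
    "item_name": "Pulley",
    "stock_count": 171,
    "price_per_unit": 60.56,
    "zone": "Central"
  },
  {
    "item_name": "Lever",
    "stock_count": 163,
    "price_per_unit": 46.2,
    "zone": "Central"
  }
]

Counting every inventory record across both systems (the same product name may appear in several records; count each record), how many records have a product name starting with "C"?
0

Schema mapping: "sku_description" (warehouse_gamma) = "item_name" (warehouse_beta) = product name

Records with product name starting with "C" in warehouse_gamma: 0
Records with product name starting with "C" in warehouse_beta: 0

Total: 0 + 0 = 0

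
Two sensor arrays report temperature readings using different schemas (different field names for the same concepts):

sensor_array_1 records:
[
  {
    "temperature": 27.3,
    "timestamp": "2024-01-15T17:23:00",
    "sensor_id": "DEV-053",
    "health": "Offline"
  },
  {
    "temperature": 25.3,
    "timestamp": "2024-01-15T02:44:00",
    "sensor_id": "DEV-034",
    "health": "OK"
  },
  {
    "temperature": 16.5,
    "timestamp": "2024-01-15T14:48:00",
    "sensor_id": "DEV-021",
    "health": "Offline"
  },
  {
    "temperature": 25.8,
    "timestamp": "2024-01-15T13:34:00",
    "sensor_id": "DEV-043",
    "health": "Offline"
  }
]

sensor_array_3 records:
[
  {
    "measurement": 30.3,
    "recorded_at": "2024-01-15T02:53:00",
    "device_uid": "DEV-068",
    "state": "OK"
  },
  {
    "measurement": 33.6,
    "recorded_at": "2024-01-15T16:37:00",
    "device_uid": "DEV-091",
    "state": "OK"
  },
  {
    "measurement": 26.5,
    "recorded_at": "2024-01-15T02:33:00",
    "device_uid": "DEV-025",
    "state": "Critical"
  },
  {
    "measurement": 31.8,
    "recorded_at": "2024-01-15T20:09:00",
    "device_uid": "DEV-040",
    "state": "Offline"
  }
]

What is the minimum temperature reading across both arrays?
16.5

Schema mapping: "temperature" (sensor_array_1) = "measurement" (sensor_array_3) = temperature reading

Minimum in sensor_array_1: 16.5
Minimum in sensor_array_3: 26.5

Overall minimum: min(16.5, 26.5) = 16.5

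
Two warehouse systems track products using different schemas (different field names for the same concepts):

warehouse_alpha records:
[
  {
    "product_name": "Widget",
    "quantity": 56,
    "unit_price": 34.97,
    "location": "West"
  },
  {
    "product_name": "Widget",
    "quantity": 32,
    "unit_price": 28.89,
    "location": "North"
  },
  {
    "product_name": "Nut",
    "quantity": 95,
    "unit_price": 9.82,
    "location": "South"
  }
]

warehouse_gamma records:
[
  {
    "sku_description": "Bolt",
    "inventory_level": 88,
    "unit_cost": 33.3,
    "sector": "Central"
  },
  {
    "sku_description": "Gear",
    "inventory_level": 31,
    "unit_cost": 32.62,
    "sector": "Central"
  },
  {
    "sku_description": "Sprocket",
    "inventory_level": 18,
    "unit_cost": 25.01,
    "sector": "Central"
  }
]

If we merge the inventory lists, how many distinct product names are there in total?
5

Schema mapping: "product_name" (warehouse_alpha) = "sku_description" (warehouse_gamma) = product name

Products in warehouse_alpha: ['Nut', 'Widget']
Products in warehouse_gamma: ['Bolt', 'Gear', 'Sprocket']

Union (unique products): ['Bolt', 'Gear', 'Nut', 'Sprocket', 'Widget']
Count: 5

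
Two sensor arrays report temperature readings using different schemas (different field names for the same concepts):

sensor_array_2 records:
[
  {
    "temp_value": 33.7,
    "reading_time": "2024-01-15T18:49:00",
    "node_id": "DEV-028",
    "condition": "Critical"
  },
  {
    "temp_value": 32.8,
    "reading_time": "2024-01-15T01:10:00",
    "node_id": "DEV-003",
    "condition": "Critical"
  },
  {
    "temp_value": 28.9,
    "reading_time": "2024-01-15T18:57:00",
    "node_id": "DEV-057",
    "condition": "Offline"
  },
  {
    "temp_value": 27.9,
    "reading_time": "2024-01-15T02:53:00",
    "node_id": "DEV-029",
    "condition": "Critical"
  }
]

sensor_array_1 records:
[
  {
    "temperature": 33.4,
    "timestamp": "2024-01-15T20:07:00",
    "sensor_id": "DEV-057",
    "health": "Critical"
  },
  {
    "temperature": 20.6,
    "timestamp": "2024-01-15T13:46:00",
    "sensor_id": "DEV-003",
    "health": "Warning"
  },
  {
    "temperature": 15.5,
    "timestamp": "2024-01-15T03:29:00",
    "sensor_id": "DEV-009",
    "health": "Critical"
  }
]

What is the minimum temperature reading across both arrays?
15.5

Schema mapping: "temp_value" (sensor_array_2) = "temperature" (sensor_array_1) = temperature reading

Minimum in sensor_array_2: 27.9
Minimum in sensor_array_1: 15.5

Overall minimum: min(27.9, 15.5) = 15.5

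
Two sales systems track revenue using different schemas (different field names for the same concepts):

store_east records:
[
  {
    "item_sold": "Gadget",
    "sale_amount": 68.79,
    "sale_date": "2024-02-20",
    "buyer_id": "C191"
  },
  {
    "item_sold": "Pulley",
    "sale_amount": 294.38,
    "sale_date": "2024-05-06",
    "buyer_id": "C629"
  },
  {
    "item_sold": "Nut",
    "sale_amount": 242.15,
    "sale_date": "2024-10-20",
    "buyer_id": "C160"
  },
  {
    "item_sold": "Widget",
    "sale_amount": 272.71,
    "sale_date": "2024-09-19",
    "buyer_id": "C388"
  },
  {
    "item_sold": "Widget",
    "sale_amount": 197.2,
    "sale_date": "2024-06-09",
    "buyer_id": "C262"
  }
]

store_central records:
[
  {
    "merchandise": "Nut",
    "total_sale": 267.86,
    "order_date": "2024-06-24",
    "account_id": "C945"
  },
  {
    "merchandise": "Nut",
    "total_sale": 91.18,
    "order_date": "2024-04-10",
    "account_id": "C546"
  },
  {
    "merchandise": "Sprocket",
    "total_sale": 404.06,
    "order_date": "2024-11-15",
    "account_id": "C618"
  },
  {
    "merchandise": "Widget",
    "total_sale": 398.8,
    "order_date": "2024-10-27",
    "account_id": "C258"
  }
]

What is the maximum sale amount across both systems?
404.06

Reconcile: "sale_amount" (store_east) = "total_sale" (store_central) = sale amount

Maximum in store_east: 294.38
Maximum in store_central: 404.06

Overall maximum: max(294.38, 404.06) = 404.06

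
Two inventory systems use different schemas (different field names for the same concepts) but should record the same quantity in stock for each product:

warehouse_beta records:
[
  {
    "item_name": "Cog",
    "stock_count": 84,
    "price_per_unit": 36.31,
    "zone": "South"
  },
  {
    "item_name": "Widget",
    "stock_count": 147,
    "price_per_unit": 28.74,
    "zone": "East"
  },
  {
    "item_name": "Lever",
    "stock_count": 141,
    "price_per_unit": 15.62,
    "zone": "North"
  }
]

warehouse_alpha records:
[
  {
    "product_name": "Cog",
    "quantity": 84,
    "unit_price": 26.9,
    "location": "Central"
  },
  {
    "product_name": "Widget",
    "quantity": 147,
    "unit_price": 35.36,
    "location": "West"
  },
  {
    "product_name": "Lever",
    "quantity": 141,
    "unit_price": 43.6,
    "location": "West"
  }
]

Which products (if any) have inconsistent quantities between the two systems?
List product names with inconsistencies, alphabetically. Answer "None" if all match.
None

Schema mappings:
- "item_name" (warehouse_beta) = "product_name" (warehouse_alpha) = product name
- "stock_count" (warehouse_beta) = "quantity" (warehouse_alpha) = quantity

Comparison:
  Cog: 84 vs 84 - MATCH
  Widget: 147 vs 147 - MATCH
  Lever: 141 vs 141 - MATCH

Products with inconsistencies: None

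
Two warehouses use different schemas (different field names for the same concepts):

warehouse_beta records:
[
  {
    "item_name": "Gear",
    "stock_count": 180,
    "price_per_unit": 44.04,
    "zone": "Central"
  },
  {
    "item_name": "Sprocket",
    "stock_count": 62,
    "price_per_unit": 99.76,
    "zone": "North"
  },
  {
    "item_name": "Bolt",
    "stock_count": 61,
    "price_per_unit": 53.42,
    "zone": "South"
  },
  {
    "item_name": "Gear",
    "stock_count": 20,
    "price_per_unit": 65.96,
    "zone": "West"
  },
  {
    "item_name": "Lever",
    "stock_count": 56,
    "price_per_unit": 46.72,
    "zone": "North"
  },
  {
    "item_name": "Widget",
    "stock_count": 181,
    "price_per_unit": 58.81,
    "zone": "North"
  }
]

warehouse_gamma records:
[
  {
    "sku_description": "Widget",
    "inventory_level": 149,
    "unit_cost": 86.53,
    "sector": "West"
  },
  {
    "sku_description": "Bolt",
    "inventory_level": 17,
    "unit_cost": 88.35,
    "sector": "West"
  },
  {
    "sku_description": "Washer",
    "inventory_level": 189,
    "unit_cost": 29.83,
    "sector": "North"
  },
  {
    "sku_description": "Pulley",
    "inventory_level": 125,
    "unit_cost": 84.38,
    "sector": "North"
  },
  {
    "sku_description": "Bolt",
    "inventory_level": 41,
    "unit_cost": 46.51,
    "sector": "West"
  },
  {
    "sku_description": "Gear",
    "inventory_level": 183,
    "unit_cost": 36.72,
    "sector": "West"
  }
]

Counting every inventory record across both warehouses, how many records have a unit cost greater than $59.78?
5

Schema mapping: "price_per_unit" (warehouse_beta) = "unit_cost" (warehouse_gamma) = unit cost

Records > $59.78 in warehouse_beta: 2
Records > $59.78 in warehouse_gamma: 3

Total count: 2 + 3 = 5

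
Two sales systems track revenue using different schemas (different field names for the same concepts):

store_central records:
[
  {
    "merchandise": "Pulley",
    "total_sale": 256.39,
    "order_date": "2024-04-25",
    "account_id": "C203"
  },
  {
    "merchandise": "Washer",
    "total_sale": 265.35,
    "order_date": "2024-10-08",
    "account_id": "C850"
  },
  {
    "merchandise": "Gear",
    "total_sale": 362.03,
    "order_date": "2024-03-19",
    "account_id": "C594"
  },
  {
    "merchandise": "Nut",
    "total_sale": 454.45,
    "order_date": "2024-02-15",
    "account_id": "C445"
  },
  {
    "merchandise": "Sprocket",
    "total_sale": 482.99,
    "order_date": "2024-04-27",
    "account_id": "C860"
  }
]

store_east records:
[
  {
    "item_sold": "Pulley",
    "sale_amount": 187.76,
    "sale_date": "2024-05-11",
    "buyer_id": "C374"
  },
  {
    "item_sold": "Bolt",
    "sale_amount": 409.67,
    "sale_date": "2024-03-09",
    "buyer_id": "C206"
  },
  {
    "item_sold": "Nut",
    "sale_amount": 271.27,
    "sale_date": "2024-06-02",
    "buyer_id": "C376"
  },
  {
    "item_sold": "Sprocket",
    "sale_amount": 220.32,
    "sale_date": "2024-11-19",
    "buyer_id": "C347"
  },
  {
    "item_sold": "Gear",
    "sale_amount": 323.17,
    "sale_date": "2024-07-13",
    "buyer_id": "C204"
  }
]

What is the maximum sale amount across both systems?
482.99

Reconcile: "total_sale" (store_central) = "sale_amount" (store_east) = sale amount

Maximum in store_central: 482.99
Maximum in store_east: 409.67

Overall maximum: max(482.99, 409.67) = 482.99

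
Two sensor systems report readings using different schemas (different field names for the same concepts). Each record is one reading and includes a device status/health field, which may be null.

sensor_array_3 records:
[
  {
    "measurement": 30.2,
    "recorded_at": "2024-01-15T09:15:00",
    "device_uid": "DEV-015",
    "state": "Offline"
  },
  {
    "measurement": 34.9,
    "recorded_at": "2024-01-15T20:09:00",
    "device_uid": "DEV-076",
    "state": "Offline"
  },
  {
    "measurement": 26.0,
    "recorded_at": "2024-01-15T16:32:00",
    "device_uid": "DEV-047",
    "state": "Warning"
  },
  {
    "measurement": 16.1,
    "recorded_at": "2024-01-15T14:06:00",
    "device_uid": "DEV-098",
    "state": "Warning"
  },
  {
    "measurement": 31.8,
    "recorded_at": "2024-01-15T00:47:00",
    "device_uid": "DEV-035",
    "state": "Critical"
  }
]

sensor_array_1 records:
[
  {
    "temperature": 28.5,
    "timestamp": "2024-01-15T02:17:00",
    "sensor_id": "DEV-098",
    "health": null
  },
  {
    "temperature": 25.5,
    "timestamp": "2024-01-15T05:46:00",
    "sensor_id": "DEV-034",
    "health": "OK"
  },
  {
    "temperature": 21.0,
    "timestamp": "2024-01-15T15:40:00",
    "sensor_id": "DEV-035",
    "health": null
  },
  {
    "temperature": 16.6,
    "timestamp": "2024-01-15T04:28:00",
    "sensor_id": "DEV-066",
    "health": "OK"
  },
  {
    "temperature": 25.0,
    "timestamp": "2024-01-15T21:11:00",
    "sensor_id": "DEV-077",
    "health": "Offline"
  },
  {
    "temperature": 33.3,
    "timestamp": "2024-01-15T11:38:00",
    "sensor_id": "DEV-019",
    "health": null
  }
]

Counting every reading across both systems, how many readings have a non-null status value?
8

Schema mapping: "state" (sensor_array_3) = "health" (sensor_array_1) = status

Non-null in sensor_array_3: 5
Non-null in sensor_array_1: 3

Total non-null: 5 + 3 = 8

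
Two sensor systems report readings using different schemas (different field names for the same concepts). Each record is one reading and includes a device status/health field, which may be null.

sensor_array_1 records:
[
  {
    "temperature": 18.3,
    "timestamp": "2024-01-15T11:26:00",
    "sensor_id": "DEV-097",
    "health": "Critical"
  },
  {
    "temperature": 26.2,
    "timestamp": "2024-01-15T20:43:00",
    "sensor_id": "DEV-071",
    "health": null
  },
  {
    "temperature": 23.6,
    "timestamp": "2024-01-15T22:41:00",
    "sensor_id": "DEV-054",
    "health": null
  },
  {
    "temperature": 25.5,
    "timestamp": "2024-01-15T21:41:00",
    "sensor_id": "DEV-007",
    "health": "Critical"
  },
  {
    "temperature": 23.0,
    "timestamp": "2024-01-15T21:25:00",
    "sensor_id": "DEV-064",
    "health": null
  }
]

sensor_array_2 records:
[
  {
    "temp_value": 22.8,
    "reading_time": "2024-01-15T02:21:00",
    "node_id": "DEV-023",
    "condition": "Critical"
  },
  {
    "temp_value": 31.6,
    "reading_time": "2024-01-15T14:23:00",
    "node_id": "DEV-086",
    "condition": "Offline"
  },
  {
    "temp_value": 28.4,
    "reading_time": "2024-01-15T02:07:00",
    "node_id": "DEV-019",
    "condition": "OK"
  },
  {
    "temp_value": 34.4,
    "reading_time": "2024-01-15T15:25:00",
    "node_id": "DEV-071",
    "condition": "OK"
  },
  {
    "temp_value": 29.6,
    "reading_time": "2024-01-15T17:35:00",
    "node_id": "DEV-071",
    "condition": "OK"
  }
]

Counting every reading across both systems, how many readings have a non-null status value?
7

Schema mapping: "health" (sensor_array_1) = "condition" (sensor_array_2) = status

Non-null in sensor_array_1: 2
Non-null in sensor_array_2: 5

Total non-null: 2 + 5 = 7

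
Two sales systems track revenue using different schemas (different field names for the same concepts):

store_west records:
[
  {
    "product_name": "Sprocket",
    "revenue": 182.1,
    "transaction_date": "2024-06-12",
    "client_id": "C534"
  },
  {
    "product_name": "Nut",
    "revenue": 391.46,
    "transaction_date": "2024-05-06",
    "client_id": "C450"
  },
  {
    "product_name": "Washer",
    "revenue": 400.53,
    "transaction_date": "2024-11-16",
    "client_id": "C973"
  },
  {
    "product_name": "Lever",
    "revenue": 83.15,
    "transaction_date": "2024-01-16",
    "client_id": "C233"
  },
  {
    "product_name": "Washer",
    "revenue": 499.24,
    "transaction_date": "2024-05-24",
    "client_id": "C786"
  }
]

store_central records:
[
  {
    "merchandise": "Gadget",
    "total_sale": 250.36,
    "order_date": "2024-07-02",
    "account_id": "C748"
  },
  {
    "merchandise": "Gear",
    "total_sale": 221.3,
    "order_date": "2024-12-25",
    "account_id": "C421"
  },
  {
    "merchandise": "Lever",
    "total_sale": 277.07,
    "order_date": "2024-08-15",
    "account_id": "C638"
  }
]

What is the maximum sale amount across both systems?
499.24

Reconcile: "revenue" (store_west) = "total_sale" (store_central) = sale amount

Maximum in store_west: 499.24
Maximum in store_central: 277.07

Overall maximum: max(499.24, 277.07) = 499.24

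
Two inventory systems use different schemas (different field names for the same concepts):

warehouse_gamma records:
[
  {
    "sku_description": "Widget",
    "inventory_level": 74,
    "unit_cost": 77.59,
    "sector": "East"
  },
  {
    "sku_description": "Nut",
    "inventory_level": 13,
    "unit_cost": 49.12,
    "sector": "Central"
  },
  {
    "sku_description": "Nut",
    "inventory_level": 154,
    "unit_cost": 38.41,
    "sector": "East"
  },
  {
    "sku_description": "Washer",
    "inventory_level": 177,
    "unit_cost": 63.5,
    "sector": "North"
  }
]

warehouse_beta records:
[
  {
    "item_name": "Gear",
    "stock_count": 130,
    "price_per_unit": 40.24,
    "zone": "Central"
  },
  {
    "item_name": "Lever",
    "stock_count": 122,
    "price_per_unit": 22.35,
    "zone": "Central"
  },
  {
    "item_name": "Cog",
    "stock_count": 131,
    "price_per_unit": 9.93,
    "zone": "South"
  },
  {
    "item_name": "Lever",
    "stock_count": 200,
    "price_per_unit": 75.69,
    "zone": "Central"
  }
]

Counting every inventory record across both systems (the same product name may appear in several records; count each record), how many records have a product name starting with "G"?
1

Schema mapping: "sku_description" (warehouse_gamma) = "item_name" (warehouse_beta) = product name

Records with product name starting with "G" in warehouse_gamma: 0
Records with product name starting with "G" in warehouse_beta: 1

Total: 0 + 1 = 1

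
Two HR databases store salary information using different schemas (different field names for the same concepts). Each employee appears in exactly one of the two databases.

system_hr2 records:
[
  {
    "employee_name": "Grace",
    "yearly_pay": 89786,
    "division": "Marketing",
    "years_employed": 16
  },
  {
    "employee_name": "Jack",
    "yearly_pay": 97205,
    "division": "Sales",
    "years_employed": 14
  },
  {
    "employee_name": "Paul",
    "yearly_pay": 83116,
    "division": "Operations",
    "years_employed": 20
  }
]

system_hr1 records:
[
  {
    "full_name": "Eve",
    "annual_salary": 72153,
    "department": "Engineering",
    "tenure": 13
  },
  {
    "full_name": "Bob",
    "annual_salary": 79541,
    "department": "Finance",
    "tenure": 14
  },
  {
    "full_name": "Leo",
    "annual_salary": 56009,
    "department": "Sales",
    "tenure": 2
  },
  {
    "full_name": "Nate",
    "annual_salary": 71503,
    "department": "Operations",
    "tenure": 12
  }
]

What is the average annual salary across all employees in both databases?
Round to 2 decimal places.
78473.29

Schema mapping: "yearly_pay" (system_hr2) = "annual_salary" (system_hr1) = annual salary

All salaries: [89786, 97205, 83116, 72153, 79541, 56009, 71503]
Sum: 549313
Count: 7
Average: 549313 / 7 = 78473.29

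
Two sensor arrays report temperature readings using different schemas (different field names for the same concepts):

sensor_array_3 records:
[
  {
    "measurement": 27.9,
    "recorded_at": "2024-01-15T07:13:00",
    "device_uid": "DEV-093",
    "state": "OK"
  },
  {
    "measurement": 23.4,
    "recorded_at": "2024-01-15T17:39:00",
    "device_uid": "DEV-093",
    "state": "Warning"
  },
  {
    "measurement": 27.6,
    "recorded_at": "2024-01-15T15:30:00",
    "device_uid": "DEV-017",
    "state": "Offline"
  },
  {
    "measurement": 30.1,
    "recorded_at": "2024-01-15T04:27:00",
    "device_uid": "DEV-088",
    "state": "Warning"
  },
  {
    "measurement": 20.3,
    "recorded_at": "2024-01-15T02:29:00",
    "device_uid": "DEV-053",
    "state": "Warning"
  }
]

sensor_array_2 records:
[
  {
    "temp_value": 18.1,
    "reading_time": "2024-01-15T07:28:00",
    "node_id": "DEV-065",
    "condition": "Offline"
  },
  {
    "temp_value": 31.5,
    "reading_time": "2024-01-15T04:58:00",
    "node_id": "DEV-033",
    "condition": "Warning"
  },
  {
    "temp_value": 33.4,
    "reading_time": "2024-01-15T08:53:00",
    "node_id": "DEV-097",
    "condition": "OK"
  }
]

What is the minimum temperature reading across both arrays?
18.1

Schema mapping: "measurement" (sensor_array_3) = "temp_value" (sensor_array_2) = temperature reading

Minimum in sensor_array_3: 20.3
Minimum in sensor_array_2: 18.1

Overall minimum: min(20.3, 18.1) = 18.1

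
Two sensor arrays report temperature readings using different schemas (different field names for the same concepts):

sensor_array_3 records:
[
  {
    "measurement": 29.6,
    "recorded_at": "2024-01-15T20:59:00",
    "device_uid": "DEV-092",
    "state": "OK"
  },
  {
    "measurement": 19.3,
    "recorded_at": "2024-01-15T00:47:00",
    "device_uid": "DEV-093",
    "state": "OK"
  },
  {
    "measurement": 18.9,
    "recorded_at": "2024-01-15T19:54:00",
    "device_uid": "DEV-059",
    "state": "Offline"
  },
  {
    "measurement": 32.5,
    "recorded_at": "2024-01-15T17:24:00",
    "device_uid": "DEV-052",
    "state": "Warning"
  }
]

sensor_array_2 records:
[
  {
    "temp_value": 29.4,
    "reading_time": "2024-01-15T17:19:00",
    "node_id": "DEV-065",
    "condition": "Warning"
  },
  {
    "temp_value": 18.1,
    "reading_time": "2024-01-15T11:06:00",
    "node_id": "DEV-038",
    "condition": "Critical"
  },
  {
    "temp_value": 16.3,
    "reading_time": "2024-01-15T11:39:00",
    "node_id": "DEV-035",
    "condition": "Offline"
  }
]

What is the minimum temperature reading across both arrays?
16.3

Schema mapping: "measurement" (sensor_array_3) = "temp_value" (sensor_array_2) = temperature reading

Minimum in sensor_array_3: 18.9
Minimum in sensor_array_2: 16.3

Overall minimum: min(18.9, 16.3) = 16.3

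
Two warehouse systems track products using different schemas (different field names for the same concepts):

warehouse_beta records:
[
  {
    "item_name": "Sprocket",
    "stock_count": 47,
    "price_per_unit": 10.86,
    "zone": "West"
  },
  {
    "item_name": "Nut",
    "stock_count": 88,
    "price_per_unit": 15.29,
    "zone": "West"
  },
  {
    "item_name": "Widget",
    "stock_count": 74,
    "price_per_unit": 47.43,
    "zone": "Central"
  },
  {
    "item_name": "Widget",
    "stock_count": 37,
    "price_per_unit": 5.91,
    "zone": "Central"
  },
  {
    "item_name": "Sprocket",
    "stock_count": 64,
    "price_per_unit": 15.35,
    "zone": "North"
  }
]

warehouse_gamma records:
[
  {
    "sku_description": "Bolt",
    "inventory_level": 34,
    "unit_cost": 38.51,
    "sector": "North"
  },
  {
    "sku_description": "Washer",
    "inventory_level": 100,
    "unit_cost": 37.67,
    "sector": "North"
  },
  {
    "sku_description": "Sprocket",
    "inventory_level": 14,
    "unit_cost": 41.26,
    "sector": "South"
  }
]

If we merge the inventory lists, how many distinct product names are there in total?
5

Schema mapping: "item_name" (warehouse_beta) = "sku_description" (warehouse_gamma) = product name

Products in warehouse_beta: ['Nut', 'Sprocket', 'Widget']
Products in warehouse_gamma: ['Bolt', 'Sprocket', 'Washer']

Union (unique products): ['Bolt', 'Nut', 'Sprocket', 'Washer', 'Widget']
Count: 5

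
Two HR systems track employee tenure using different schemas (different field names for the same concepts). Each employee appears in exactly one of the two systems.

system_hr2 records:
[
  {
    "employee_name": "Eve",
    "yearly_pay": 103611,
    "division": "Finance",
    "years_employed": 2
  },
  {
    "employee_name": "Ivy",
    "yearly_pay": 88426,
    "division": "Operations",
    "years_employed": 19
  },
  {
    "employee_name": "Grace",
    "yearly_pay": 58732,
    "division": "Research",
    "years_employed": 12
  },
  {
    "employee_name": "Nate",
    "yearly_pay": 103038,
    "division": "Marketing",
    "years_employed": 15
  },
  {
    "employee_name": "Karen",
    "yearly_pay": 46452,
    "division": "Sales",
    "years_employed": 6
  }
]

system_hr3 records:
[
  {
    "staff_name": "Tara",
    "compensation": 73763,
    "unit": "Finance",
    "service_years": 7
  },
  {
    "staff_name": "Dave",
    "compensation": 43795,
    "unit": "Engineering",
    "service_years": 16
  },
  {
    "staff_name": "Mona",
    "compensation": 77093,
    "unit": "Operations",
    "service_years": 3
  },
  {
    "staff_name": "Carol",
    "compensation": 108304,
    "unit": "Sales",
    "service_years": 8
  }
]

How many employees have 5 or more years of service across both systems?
7

Reconcile schemas: "years_employed" (system_hr2) = "service_years" (system_hr3) = years of service

From system_hr2: 4 employees with >= 5 years
From system_hr3: 3 employees with >= 5 years

Total: 4 + 3 = 7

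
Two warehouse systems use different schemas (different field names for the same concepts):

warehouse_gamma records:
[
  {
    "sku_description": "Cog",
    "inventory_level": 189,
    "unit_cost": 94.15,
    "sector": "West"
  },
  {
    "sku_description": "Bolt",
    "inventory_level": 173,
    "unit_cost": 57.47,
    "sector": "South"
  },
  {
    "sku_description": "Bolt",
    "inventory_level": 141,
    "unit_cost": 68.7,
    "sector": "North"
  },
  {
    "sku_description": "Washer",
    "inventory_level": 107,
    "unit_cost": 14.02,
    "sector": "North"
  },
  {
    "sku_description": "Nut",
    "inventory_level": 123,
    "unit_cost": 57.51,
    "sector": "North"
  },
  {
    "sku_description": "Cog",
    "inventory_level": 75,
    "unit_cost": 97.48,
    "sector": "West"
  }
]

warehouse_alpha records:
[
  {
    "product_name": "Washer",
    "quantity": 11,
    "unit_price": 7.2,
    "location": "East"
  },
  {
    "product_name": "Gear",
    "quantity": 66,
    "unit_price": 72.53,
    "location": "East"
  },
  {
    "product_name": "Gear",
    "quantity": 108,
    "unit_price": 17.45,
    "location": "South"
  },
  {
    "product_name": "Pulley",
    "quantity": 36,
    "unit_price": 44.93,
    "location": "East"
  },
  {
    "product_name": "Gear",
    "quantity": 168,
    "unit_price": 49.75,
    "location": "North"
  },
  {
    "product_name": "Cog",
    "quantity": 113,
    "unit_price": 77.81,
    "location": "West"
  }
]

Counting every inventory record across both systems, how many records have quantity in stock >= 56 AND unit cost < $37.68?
2

Schema mappings:
- "inventory_level" (warehouse_gamma) = "quantity" (warehouse_alpha) = quantity
- "unit_cost" (warehouse_gamma) = "unit_price" (warehouse_alpha) = unit cost

Records meeting both conditions in warehouse_gamma: 1
Records meeting both conditions in warehouse_alpha: 1

Total: 1 + 1 = 2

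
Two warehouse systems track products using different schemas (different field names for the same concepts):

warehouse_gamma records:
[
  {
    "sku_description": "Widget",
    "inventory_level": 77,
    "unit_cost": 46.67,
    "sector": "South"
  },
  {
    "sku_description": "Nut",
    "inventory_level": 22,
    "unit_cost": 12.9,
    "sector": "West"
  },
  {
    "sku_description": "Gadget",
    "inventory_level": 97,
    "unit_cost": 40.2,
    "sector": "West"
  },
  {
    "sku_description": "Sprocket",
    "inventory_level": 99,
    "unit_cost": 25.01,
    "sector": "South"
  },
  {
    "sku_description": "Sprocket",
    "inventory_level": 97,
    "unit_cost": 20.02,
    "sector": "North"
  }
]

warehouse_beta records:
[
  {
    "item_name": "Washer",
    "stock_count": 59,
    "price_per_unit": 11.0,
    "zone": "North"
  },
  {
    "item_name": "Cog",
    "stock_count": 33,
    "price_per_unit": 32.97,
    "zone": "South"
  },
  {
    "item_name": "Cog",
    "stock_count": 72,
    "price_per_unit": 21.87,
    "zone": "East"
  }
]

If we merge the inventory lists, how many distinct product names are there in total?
6

Schema mapping: "sku_description" (warehouse_gamma) = "item_name" (warehouse_beta) = product name

Products in warehouse_gamma: ['Gadget', 'Nut', 'Sprocket', 'Widget']
Products in warehouse_beta: ['Cog', 'Washer']

Union (unique products): ['Cog', 'Gadget', 'Nut', 'Sprocket', 'Washer', 'Widget']
Count: 6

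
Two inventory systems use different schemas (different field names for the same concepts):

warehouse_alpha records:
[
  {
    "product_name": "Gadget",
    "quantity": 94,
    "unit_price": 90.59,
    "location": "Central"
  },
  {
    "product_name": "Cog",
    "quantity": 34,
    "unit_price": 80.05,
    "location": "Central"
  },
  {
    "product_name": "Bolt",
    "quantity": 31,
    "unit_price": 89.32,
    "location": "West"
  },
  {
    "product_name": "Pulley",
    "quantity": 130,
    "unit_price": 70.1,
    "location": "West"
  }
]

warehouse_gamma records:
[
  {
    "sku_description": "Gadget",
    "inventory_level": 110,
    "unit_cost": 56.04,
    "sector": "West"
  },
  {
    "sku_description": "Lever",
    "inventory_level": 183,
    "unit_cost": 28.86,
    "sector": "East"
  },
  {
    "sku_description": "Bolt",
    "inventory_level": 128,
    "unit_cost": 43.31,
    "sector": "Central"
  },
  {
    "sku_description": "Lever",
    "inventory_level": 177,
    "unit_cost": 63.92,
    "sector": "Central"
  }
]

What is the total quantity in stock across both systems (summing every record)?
887

To reconcile these schemas, identify the field holding the quantity in stock in each system:
1. In warehouse_alpha it is "quantity"
2. In warehouse_gamma it is "inventory_level"

From warehouse_alpha: 94 + 34 + 31 + 130 = 289
From warehouse_gamma: 110 + 183 + 128 + 177 = 598

Total: 289 + 598 = 887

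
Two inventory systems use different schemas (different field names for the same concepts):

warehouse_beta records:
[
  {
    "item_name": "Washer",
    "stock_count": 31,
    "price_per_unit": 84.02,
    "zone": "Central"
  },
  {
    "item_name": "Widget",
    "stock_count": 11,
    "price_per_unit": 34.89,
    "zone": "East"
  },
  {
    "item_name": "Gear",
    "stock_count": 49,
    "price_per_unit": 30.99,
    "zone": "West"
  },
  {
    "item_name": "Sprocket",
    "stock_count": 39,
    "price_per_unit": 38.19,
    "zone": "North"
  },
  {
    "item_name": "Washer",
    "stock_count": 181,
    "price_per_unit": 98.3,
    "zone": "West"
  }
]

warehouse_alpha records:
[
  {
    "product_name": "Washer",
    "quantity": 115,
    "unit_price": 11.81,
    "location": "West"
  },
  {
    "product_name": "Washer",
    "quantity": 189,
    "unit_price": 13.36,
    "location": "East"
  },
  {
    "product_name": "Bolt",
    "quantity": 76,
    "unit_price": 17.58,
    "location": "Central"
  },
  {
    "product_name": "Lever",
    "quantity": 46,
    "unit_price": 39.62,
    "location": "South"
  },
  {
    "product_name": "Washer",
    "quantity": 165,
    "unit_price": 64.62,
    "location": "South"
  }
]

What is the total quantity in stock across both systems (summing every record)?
902

To reconcile these schemas, identify the field holding the quantity in stock in each system:
1. In warehouse_beta it is "stock_count"
2. In warehouse_alpha it is "quantity"

From warehouse_beta: 31 + 11 + 49 + 39 + 181 = 311
From warehouse_alpha: 115 + 189 + 76 + 46 + 165 = 591

Total: 311 + 591 = 902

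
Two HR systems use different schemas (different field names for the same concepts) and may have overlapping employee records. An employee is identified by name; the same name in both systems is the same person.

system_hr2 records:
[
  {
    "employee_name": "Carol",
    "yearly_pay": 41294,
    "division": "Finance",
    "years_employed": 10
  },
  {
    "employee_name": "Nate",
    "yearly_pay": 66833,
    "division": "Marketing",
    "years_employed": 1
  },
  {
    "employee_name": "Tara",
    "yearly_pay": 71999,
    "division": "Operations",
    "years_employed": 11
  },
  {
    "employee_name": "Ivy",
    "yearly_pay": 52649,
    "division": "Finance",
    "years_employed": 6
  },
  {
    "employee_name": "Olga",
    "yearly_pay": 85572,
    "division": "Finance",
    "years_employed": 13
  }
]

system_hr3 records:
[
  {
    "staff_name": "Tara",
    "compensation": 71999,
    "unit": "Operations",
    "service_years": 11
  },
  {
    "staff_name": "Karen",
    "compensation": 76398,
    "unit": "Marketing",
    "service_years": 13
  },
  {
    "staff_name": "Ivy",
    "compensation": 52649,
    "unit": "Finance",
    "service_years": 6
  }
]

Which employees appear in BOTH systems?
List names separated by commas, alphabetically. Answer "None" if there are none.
Ivy, Tara

Schema mapping: "employee_name" (system_hr2) = "staff_name" (system_hr3) = employee name

Names in system_hr2: ['Carol', 'Ivy', 'Nate', 'Olga', 'Tara']
Names in system_hr3: ['Ivy', 'Karen', 'Tara']

Intersection: ['Ivy', 'Tara']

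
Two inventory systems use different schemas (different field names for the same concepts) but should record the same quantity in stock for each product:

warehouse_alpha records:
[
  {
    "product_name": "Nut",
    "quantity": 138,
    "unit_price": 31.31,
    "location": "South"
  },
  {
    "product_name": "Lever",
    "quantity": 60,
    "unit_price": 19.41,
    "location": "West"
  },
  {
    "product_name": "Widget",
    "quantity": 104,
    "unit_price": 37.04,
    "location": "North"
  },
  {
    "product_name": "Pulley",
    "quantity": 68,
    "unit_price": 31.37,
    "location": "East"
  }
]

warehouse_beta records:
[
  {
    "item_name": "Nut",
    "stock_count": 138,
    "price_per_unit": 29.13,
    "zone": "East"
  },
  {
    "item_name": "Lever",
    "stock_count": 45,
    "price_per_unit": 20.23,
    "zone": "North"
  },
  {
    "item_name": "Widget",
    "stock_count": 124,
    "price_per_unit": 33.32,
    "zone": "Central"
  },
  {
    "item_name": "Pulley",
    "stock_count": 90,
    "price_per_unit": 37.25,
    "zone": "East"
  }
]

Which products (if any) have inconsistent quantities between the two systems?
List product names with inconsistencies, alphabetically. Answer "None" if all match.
Lever, Pulley, Widget

Schema mappings:
- "product_name" (warehouse_alpha) = "item_name" (warehouse_beta) = product name
- "quantity" (warehouse_alpha) = "stock_count" (warehouse_beta) = quantity

Comparison:
  Nut: 138 vs 138 - MATCH
  Lever: 60 vs 45 - MISMATCH
  Widget: 104 vs 124 - MISMATCH
  Pulley: 68 vs 90 - MISMATCH

Products with inconsistencies: Lever, Pulley, Widget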